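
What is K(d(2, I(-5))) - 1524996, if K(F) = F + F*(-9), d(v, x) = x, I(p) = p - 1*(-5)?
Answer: -1524996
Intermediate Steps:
I(p) = 5 + p (I(p) = p + 5 = 5 + p)
K(F) = -8*F (K(F) = F - 9*F = -8*F)
K(d(2, I(-5))) - 1524996 = -8*(5 - 5) - 1524996 = -8*0 - 1524996 = 0 - 1524996 = -1524996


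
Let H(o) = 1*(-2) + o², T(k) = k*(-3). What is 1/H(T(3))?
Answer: 1/79 ≈ 0.012658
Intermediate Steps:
T(k) = -3*k
H(o) = -2 + o²
1/H(T(3)) = 1/(-2 + (-3*3)²) = 1/(-2 + (-9)²) = 1/(-2 + 81) = 1/79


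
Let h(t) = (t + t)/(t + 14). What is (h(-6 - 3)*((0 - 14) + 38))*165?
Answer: -14256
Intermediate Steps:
h(t) = 2*t/(14 + t) (h(t) = (2*t)/(14 + t) = 2*t/(14 + t))
(h(-6 - 3)*((0 - 14) + 38))*165 = ((2*(-6 - 3)/(14 + (-6 - 3)))*((0 - 14) + 38))*165 = ((2*(-9)/(14 - 9))*(-14 + 38))*165 = ((2*(-9)/5)*24)*165 = ((2*(-9)*(⅕))*24)*165 = -18/5*24*165 = -432/5*165 = -14256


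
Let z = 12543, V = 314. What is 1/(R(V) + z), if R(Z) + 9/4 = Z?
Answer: 4/51419 ≈ 7.7792e-5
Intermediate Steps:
R(Z) = -9/4 + Z
1/(R(V) + z) = 1/((-9/4 + 314) + 12543) = 1/(1247/4 + 12543) = 1/(51419/4) = 4/51419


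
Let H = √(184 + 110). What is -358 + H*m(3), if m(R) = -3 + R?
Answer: -358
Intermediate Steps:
H = 7*√6 (H = √294 = 7*√6 ≈ 17.146)
-358 + H*m(3) = -358 + (7*√6)*(-3 + 3) = -358 + (7*√6)*0 = -358 + 0 = -358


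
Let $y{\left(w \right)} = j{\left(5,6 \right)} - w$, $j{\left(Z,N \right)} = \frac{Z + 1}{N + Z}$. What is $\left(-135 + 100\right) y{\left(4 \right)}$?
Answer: $\frac{1330}{11} \approx 120.91$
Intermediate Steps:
$j{\left(Z,N \right)} = \frac{1 + Z}{N + Z}$
$y{\left(w \right)} = \frac{6}{11} - w$ ($y{\left(w \right)} = \frac{1 + 5}{6 + 5} - w = \frac{1}{11} \cdot 6 - w = \frac{6}{11} - w$)
$\left(-135 + 100\right) y{\left(4 \right)} = \left(-135 + 100\right) \left(\frac{6}{11} - 4\right) = - 35 \left(\frac{6}{11} - 4\right) = \left(-35\right) \left(- \frac{38}{11}\right) = \frac{1330}{11}$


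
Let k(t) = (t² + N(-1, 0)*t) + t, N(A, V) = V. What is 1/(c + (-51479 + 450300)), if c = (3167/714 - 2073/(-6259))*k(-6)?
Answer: 744821/297156767916 ≈ 2.5065e-6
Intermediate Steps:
k(t) = t + t² (k(t) = (t² + 0*t) + t = (t² + 0) + t = t² + t = t + t²)
c = 106511875/744821 (c = (3167/714 - 2073/(-6259))*(-6*(1 - 6)) = (3167*(1/714) - 2073*(-1/6259))*(-6*(-5)) = (3167/714 + 2073/6259)*30 = (21302375/4468926)*30 = 106511875/744821 ≈ 143.00)
1/(c + (-51479 + 450300)) = 1/(106511875/744821 + (-51479 + 450300)) = 1/(106511875/744821 + 398821) = 1/(297156767916/744821) = 744821/297156767916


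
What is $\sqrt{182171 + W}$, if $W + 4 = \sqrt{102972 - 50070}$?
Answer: $\sqrt{182167 + 3 \sqrt{5878}} \approx 427.08$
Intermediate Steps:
$W = -4 + 3 \sqrt{5878}$ ($W = -4 + \sqrt{102972 - 50070} = -4 + \sqrt{52902} = -4 + 3 \sqrt{5878} \approx 226.0$)
$\sqrt{182171 + W} = \sqrt{182171 - \left(4 - 3 \sqrt{5878}\right)} = \sqrt{182167 + 3 \sqrt{5878}}$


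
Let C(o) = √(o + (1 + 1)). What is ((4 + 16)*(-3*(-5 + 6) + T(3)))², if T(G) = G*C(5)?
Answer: 28800 - 7200*√7 ≈ 9750.6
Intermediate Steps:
C(o) = √(2 + o) (C(o) = √(o + 2) = √(2 + o))
T(G) = G*√7 (T(G) = G*√(2 + 5) = G*√7)
((4 + 16)*(-3*(-5 + 6) + T(3)))² = ((4 + 16)*(-3*(-5 + 6) + 3*√7))² = (20*(-3*1 + 3*√7))² = (20*(-3 + 3*√7))² = (-60 + 60*√7)²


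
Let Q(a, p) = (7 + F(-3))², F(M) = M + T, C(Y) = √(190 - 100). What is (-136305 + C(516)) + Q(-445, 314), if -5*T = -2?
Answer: -3407141/25 + 3*√10 ≈ -1.3628e+5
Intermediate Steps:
T = ⅖ (T = -⅕*(-2) = ⅖ ≈ 0.40000)
C(Y) = 3*√10 (C(Y) = √90 = 3*√10)
F(M) = ⅖ + M (F(M) = M + ⅖ = ⅖ + M)
Q(a, p) = 484/25 (Q(a, p) = (7 + (⅖ - 3))² = (7 - 13/5)² = (22/5)² = 484/25)
(-136305 + C(516)) + Q(-445, 314) = (-136305 + 3*√10) + 484/25 = -3407141/25 + 3*√10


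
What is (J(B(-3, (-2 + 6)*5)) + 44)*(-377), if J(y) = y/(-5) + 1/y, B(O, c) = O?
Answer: -250328/15 ≈ -16689.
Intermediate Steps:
J(y) = 1/y - y/5 (J(y) = y*(-1/5) + 1/y = -y/5 + 1/y = 1/y - y/5)
(J(B(-3, (-2 + 6)*5)) + 44)*(-377) = ((1/(-3) - 1/5*(-3)) + 44)*(-377) = ((-1/3 + 3/5) + 44)*(-377) = (4/15 + 44)*(-377) = (664/15)*(-377) = -250328/15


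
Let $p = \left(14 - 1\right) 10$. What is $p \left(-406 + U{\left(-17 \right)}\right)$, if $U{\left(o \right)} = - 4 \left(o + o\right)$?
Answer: $-35100$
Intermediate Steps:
$p = 130$ ($p = \left(14 - 1\right) 10 = 13 \cdot 10 = 130$)
$U{\left(o \right)} = - 8 o$ ($U{\left(o \right)} = - 4 \cdot 2 o = - 8 o$)
$p \left(-406 + U{\left(-17 \right)}\right) = 130 \left(-406 - -136\right) = 130 \left(-406 + 136\right) = 130 \left(-270\right) = -35100$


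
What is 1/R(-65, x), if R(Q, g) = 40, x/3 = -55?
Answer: 1/40 ≈ 0.025000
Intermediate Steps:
x = -165 (x = 3*(-55) = -165)
1/R(-65, x) = 1/40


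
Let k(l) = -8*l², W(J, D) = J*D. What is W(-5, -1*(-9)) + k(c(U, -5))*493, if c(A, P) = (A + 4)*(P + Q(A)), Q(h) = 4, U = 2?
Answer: -142029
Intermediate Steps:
c(A, P) = (4 + A)*(4 + P) (c(A, P) = (A + 4)*(P + 4) = (4 + A)*(4 + P))
W(J, D) = D*J
W(-5, -1*(-9)) + k(c(U, -5))*493 = -1*(-9)*(-5) - 8*(16 + 4*2 + 4*(-5) + 2*(-5))²*493 = 9*(-5) - 8*(16 + 8 - 20 - 10)²*493 = -45 - 8*(-6)²*493 = -45 - 8*36*493 = -45 - 288*493 = -45 - 141984 = -142029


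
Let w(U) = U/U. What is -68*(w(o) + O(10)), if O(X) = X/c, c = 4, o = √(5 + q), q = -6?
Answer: -238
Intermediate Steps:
o = I (o = √(5 - 6) = √(-1) = I ≈ 1.0*I)
O(X) = X/4
w(U) = 1
-68*(w(o) + O(10)) = -68*(1 + (¼)*10) = -68*(1 + 5/2) = -68*7/2 = -238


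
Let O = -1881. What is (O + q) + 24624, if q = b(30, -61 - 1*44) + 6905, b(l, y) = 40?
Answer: 29688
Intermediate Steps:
q = 6945 (q = 40 + 6905 = 6945)
(O + q) + 24624 = (-1881 + 6945) + 24624 = 5064 + 24624 = 29688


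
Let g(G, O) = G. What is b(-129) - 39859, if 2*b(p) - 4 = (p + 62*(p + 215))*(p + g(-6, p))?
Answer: -782119/2 ≈ -3.9106e+5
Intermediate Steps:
b(p) = 2 + (-6 + p)*(13330 + 63*p)/2 (b(p) = 2 + ((p + 62*(p + 215))*(p - 6))/2 = 2 + ((p + 62*(215 + p))*(-6 + p))/2 = 2 + ((p + (13330 + 62*p))*(-6 + p))/2 = 2 + ((13330 + 63*p)*(-6 + p))/2 = 2 + ((-6 + p)*(13330 + 63*p))/2 = 2 + (-6 + p)*(13330 + 63*p)/2)
b(-129) - 39859 = (-39988 + 6476*(-129) + (63/2)*(-129)²) - 39859 = (-39988 - 835404 + (63/2)*16641) - 39859 = (-39988 - 835404 + 1048383/2) - 39859 = -702401/2 - 39859 = -782119/2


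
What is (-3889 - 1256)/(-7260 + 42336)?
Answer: -1715/11692 ≈ -0.14668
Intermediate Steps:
(-3889 - 1256)/(-7260 + 42336) = -5145/35076 = -5145*1/35076 = -1715/11692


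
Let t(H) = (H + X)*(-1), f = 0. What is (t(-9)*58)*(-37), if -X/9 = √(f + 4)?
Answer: -57942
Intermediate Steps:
X = -18 (X = -9*√(0 + 4) = -9*√4 = -9*2 = -18)
t(H) = 18 - H (t(H) = (H - 18)*(-1) = (-18 + H)*(-1) = 18 - H)
(t(-9)*58)*(-37) = ((18 - 1*(-9))*58)*(-37) = ((18 + 9)*58)*(-37) = (27*58)*(-37) = 1566*(-37) = -57942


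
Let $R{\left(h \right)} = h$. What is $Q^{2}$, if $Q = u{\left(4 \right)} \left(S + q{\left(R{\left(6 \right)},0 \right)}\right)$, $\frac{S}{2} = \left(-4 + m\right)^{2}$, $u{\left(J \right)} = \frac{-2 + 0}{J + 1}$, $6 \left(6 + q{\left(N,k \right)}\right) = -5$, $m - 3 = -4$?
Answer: $\frac{67081}{225} \approx 298.14$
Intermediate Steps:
$m = -1$ ($m = 3 - 4 = -1$)
$q{\left(N,k \right)} = - \frac{41}{6}$ ($q{\left(N,k \right)} = -6 + \frac{1}{6} \left(-5\right) = -6 - \frac{5}{6} = - \frac{41}{6}$)
$u{\left(J \right)} = - \frac{2}{1 + J}$
$S = 50$ ($S = 2 \left(-4 - 1\right)^{2} = 2 \left(-5\right)^{2} = 2 \cdot 25 = 50$)
$Q = - \frac{259}{15}$ ($Q = - \frac{2}{1 + 4} \left(50 - \frac{41}{6}\right) = - \frac{2}{5} \cdot \frac{259}{6} = \left(-2\right) \frac{1}{5} \cdot \frac{259}{6} = \left(- \frac{2}{5}\right) \frac{259}{6} = - \frac{259}{15} \approx -17.267$)
$Q^{2} = \left(- \frac{259}{15}\right)^{2} = \frac{67081}{225}$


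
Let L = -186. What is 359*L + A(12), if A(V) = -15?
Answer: -66789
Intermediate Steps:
359*L + A(12) = 359*(-186) - 15 = -66774 - 15 = -66789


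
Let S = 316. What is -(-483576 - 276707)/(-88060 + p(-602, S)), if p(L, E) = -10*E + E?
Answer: -760283/90904 ≈ -8.3636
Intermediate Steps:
p(L, E) = -9*E
-(-483576 - 276707)/(-88060 + p(-602, S)) = -(-483576 - 276707)/(-88060 - 9*316) = -(-760283)/(-88060 - 2844) = -(-760283)/(-90904) = -(-760283)*(-1)/90904 = -1*760283/90904 = -760283/90904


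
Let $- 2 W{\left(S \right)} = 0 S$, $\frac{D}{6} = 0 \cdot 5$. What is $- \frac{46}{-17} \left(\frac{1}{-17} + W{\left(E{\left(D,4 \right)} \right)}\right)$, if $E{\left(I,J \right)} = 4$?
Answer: $- \frac{46}{289} \approx -0.15917$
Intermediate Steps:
$D = 0$ ($D = 6 \cdot 0 \cdot 5 = 6 \cdot 0 = 0$)
$W{\left(S \right)} = 0$ ($W{\left(S \right)} = - \frac{0 S}{2} = \left(- \frac{1}{2}\right) 0 = 0$)
$- \frac{46}{-17} \left(\frac{1}{-17} + W{\left(E{\left(D,4 \right)} \right)}\right) = - \frac{46}{-17} \left(\frac{1}{-17} + 0\right) = \left(-46\right) \left(- \frac{1}{17}\right) \left(- \frac{1}{17} + 0\right) = \frac{46}{17} \left(- \frac{1}{17}\right) = - \frac{46}{289}$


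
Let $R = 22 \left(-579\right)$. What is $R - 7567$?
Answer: $-20305$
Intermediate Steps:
$R = -12738$
$R - 7567 = -12738 - 7567 = -20305$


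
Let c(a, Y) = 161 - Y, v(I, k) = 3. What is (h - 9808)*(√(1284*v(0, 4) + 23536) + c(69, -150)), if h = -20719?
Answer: -9493897 - 61054*√6847 ≈ -1.4546e+7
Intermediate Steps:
(h - 9808)*(√(1284*v(0, 4) + 23536) + c(69, -150)) = (-20719 - 9808)*(√(1284*3 + 23536) + (161 - 1*(-150))) = -30527*(√(3852 + 23536) + (161 + 150)) = -30527*(√27388 + 311) = -30527*(2*√6847 + 311) = -30527*(311 + 2*√6847) = -9493897 - 61054*√6847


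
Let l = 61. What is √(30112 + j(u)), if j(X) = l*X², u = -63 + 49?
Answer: 2*√10517 ≈ 205.10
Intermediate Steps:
u = -14
j(X) = 61*X²
√(30112 + j(u)) = √(30112 + 61*(-14)²) = √(30112 + 61*196) = √(30112 + 11956) = √42068 = 2*√10517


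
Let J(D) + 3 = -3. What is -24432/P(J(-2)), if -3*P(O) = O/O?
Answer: 73296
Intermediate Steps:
J(D) = -6 (J(D) = -3 - 3 = -6)
P(O) = -⅓ (P(O) = -O/(3*O) = -⅓*1 = -⅓)
-24432/P(J(-2)) = -24432/(-⅓) = -24432*(-3) = 73296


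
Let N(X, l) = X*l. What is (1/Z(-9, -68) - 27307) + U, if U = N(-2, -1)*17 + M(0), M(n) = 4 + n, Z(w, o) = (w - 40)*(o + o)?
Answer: -181720615/6664 ≈ -27269.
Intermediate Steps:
Z(w, o) = 2*o*(-40 + w) (Z(w, o) = (-40 + w)*(2*o) = 2*o*(-40 + w))
U = 38 (U = -2*(-1)*17 + (4 + 0) = 2*17 + 4 = 34 + 4 = 38)
(1/Z(-9, -68) - 27307) + U = (1/(2*(-68)*(-40 - 9)) - 27307) + 38 = (1/(2*(-68)*(-49)) - 27307) + 38 = (1/6664 - 27307) + 38 = -181973847/6664 + 38 = -181720615/6664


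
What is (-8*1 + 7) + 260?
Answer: 259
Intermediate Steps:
(-8*1 + 7) + 260 = (-8 + 7) + 260 = -1 + 260 = 259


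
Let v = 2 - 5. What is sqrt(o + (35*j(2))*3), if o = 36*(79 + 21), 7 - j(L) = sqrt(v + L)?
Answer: sqrt(4335 - 105*I) ≈ 65.846 - 0.7973*I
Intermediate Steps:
v = -3
j(L) = 7 - sqrt(-3 + L)
o = 3600 (o = 36*100 = 3600)
sqrt(o + (35*j(2))*3) = sqrt(3600 + (35*(7 - sqrt(-3 + 2)))*3) = sqrt(3600 + (35*(7 - sqrt(-1)))*3) = sqrt(3600 + (35*(7 - I))*3) = sqrt(3600 + (245 - 35*I)*3) = sqrt(3600 + (735 - 105*I)) = sqrt(4335 - 105*I)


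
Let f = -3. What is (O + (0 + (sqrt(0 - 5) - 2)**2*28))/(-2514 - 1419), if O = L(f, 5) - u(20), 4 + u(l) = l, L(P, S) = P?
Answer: 47/3933 + 112*I*sqrt(5)/3933 ≈ 0.01195 + 0.063676*I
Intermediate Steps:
u(l) = -4 + l
O = -19 (O = -3 - (-4 + 20) = -3 - 1*16 = -3 - 16 = -19)
(O + (0 + (sqrt(0 - 5) - 2)**2*28))/(-2514 - 1419) = (-19 + (0 + (sqrt(0 - 5) - 2)**2*28))/(-2514 - 1419) = (-19 + (0 + (sqrt(-5) - 2)**2*28))/(-3933) = (-19 + (0 + (I*sqrt(5) - 2)**2*28))*(-1/3933) = (-19 + (0 + (-2 + I*sqrt(5))**2*28))*(-1/3933) = (-19 + (0 + 28*(-2 + I*sqrt(5))**2))*(-1/3933) = (-19 + 28*(-2 + I*sqrt(5))**2)*(-1/3933) = 1/207 - 28*(-2 + I*sqrt(5))**2/3933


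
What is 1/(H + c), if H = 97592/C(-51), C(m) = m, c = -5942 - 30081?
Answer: -51/1934765 ≈ -2.6360e-5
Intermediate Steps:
c = -36023
H = -97592/51 (H = 97592/(-51) = 97592*(-1/51) = -97592/51 ≈ -1913.6)
1/(H + c) = 1/(-97592/51 - 36023) = 1/(-1934765/51) = -51/1934765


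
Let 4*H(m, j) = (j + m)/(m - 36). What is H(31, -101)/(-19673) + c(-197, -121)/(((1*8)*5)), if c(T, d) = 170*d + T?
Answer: -408549331/786920 ≈ -519.17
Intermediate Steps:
H(m, j) = (j + m)/(4*(-36 + m)) (H(m, j) = ((j + m)/(m - 36))/4 = ((j + m)/(-36 + m))/4 = (j + m)/(4*(-36 + m)))
c(T, d) = T + 170*d
H(31, -101)/(-19673) + c(-197, -121)/(((1*8)*5)) = ((-101 + 31)/(4*(-36 + 31)))/(-19673) + (-197 + 170*(-121))/(((1*8)*5)) = ((¼)*(-70)/(-5))*(-1/19673) + (-197 - 20570)/((8*5)) = ((¼)*(-⅕)*(-70))*(-1/19673) - 20767/40 = (7/2)*(-1/19673) - 20767*1/40 = -7/39346 - 20767/40 = -408549331/786920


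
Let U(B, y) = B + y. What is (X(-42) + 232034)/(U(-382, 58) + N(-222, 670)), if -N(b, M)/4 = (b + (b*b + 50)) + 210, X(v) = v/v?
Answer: -232035/197612 ≈ -1.1742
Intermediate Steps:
X(v) = 1
N(b, M) = -1040 - 4*b - 4*b² (N(b, M) = -4*((b + (b*b + 50)) + 210) = -4*((b + (b² + 50)) + 210) = -4*((b + (50 + b²)) + 210) = -4*((50 + b + b²) + 210) = -4*(260 + b + b²) = -1040 - 4*b - 4*b²)
(X(-42) + 232034)/(U(-382, 58) + N(-222, 670)) = (1 + 232034)/((-382 + 58) + (-1040 - 4*(-222) - 4*(-222)²)) = 232035/(-324 + (-1040 + 888 - 4*49284)) = 232035/(-324 + (-1040 + 888 - 197136)) = 232035/(-324 - 197288) = 232035/(-197612) = 232035*(-1/197612) = -232035/197612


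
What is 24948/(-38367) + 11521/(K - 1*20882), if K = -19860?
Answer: -7716707/8270626 ≈ -0.93303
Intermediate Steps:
24948/(-38367) + 11521/(K - 1*20882) = 24948/(-38367) + 11521/(-19860 - 1*20882) = 24948*(-1/38367) + 11521/(-19860 - 20882) = -132/203 + 11521/(-40742) = -132/203 + 11521*(-1/40742) = -132/203 - 11521/40742 = -7716707/8270626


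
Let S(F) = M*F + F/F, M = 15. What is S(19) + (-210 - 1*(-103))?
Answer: 179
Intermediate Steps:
S(F) = 1 + 15*F (S(F) = 15*F + F/F = 15*F + 1 = 1 + 15*F)
S(19) + (-210 - 1*(-103)) = (1 + 15*19) + (-210 - 1*(-103)) = (1 + 285) + (-210 + 103) = 286 - 107 = 179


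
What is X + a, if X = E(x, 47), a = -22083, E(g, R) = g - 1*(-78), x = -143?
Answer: -22148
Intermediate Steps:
E(g, R) = 78 + g (E(g, R) = g + 78 = 78 + g)
X = -65 (X = 78 - 143 = -65)
X + a = -65 - 22083 = -22148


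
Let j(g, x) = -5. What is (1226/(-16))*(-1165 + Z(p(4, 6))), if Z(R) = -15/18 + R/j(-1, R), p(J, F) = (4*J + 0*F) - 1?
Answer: 4298969/48 ≈ 89562.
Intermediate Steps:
p(J, F) = -1 + 4*J (p(J, F) = (4*J + 0) - 1 = 4*J - 1 = -1 + 4*J)
Z(R) = -⅚ - R/5 (Z(R) = -15/18 + R/(-5) = -15*1/18 + R*(-⅕) = -⅚ - R/5)
(1226/(-16))*(-1165 + Z(p(4, 6))) = (1226/(-16))*(-1165 + (-⅚ - (-1 + 4*4)/5)) = (1226*(-1/16))*(-1165 + (-⅚ - (-1 + 16)/5)) = -613*(-1165 + (-⅚ - ⅕*15))/8 = -613*(-1165 + (-⅚ - 3))/8 = -613*(-1165 - 23/6)/8 = -613/8*(-7013/6) = 4298969/48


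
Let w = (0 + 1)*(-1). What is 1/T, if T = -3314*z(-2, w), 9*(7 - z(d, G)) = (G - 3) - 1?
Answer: -9/225352 ≈ -3.9937e-5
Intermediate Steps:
w = -1 (w = 1*(-1) = -1)
z(d, G) = 67/9 - G/9 (z(d, G) = 7 - ((G - 3) - 1)/9 = 7 - ((-3 + G) - 1)/9 = 7 - (-4 + G)/9 = 7 + (4/9 - G/9) = 67/9 - G/9)
T = -225352/9 (T = -3314*(67/9 - 1/9*(-1)) = -3314*(67/9 + 1/9) = -3314*68/9 = -225352/9 ≈ -25039.)
1/T = 1/(-225352/9) = -9/225352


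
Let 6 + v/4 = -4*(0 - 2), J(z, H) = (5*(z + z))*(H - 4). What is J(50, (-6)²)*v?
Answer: 128000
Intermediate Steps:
J(z, H) = 10*z*(-4 + H) (J(z, H) = (5*(2*z))*(-4 + H) = (10*z)*(-4 + H) = 10*z*(-4 + H))
v = 8 (v = -24 + 4*(-4*(0 - 2)) = -24 + 4*(-4*(-2)) = -24 + 4*8 = -24 + 32 = 8)
J(50, (-6)²)*v = (10*50*(-4 + (-6)²))*8 = (10*50*(-4 + 36))*8 = (10*50*32)*8 = 16000*8 = 128000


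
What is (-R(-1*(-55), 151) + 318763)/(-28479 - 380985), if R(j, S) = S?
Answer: -26551/34122 ≈ -0.77812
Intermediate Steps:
(-R(-1*(-55), 151) + 318763)/(-28479 - 380985) = (-1*151 + 318763)/(-28479 - 380985) = (-151 + 318763)/(-409464) = 318612*(-1/409464) = -26551/34122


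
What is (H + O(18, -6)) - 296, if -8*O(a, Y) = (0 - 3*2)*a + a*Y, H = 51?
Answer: -218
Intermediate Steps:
O(a, Y) = 3*a/4 - Y*a/8 (O(a, Y) = -((0 - 3*2)*a + a*Y)/8 = -((0 - 6)*a + Y*a)/8 = -(-6*a + Y*a)/8 = 3*a/4 - Y*a/8)
(H + O(18, -6)) - 296 = (51 + (⅛)*18*(6 - 1*(-6))) - 296 = (51 + (⅛)*18*(6 + 6)) - 296 = (51 + (⅛)*18*12) - 296 = (51 + 27) - 296 = 78 - 296 = -218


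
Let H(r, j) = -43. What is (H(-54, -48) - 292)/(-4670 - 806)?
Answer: 335/5476 ≈ 0.061176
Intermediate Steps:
(H(-54, -48) - 292)/(-4670 - 806) = (-43 - 292)/(-4670 - 806) = -335/(-5476) = -335*(-1/5476) = 335/5476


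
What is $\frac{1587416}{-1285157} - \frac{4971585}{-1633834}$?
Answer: $\frac{3795693030901}{2099733201938} \approx 1.8077$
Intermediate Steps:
$\frac{1587416}{-1285157} - \frac{4971585}{-1633834} = 1587416 \left(- \frac{1}{1285157}\right) - - \frac{4971585}{1633834} = - \frac{1587416}{1285157} + \frac{4971585}{1633834} = \frac{3795693030901}{2099733201938}$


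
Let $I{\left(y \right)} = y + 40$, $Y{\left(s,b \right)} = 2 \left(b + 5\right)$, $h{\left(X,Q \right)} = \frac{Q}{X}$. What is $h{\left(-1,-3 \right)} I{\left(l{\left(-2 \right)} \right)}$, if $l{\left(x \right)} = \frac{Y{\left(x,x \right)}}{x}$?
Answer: $111$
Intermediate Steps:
$Y{\left(s,b \right)} = 10 + 2 b$ ($Y{\left(s,b \right)} = 2 \left(5 + b\right) = 10 + 2 b$)
$l{\left(x \right)} = \frac{10 + 2 x}{x}$
$I{\left(y \right)} = 40 + y$
$h{\left(-1,-3 \right)} I{\left(l{\left(-2 \right)} \right)} = - \frac{3}{-1} \left(40 + \left(2 + \frac{10}{-2}\right)\right) = \left(-3\right) \left(-1\right) \left(40 + \left(2 + 10 \left(- \frac{1}{2}\right)\right)\right) = 3 \left(40 + \left(2 - 5\right)\right) = 3 \left(40 - 3\right) = 3 \cdot 37 = 111$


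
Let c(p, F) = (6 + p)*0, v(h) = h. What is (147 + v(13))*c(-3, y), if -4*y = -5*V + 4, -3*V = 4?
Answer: 0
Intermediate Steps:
V = -4/3 (V = -⅓*4 = -4/3 ≈ -1.3333)
y = -8/3 (y = -(-5*(-4/3) + 4)/4 = -(20/3 + 4)/4 = -¼*32/3 = -8/3 ≈ -2.6667)
c(p, F) = 0
(147 + v(13))*c(-3, y) = (147 + 13)*0 = 160*0 = 0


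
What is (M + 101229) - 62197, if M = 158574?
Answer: 197606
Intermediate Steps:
(M + 101229) - 62197 = (158574 + 101229) - 62197 = 259803 - 62197 = 197606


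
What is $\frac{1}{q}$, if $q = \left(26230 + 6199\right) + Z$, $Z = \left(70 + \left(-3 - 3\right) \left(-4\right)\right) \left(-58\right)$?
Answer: $\frac{1}{26977} \approx 3.7069 \cdot 10^{-5}$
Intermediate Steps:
$Z = -5452$ ($Z = \left(70 - -24\right) \left(-58\right) = \left(70 + 24\right) \left(-58\right) = 94 \left(-58\right) = -5452$)
$q = 26977$ ($q = \left(26230 + 6199\right) - 5452 = 32429 - 5452 = 26977$)
$\frac{1}{q} = \frac{1}{26977}$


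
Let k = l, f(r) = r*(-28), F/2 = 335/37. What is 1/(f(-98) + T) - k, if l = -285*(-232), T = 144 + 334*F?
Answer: -21861652283/330636 ≈ -66120.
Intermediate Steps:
F = 670/37 (F = 2*(335/37) = 670/37 ≈ 18.108)
f(r) = -28*r
T = 229108/37 (T = 144 + 334*(670/37) = 144 + 223780/37 = 229108/37 ≈ 6192.1)
l = 66120
k = 66120
1/(f(-98) + T) - k = 1/(-28*(-98) + 229108/37) - 1*66120 = 1/(2744 + 229108/37) - 66120 = 1/(330636/37) - 66120 = 37/330636 - 66120 = -21861652283/330636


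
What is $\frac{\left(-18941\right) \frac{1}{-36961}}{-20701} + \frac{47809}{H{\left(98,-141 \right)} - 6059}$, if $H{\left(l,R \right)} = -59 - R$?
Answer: $- \frac{36580197173106}{4573179983797} \approx -7.9989$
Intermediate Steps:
$\frac{\left(-18941\right) \frac{1}{-36961}}{-20701} + \frac{47809}{H{\left(98,-141 \right)} - 6059} = \frac{\left(-18941\right) \frac{1}{-36961}}{-20701} + \frac{47809}{\left(-59 - -141\right) - 6059} = \left(-18941\right) \left(- \frac{1}{36961}\right) \left(- \frac{1}{20701}\right) + \frac{47809}{\left(-59 + 141\right) - 6059} = \frac{18941}{36961} \left(- \frac{1}{20701}\right) + \frac{47809}{82 - 6059} = - \frac{18941}{765129661} + \frac{47809}{-5977} = - \frac{18941}{765129661} + 47809 \left(- \frac{1}{5977}\right) = - \frac{18941}{765129661} - \frac{47809}{5977} = - \frac{36580197173106}{4573179983797}$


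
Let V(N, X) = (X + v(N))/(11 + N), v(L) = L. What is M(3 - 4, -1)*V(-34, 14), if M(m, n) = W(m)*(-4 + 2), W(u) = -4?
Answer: 160/23 ≈ 6.9565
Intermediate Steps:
M(m, n) = 8 (M(m, n) = -4*(-4 + 2) = -4*(-2) = 8)
V(N, X) = (N + X)/(11 + N) (V(N, X) = (X + N)/(11 + N) = (N + X)/(11 + N))
M(3 - 4, -1)*V(-34, 14) = 8*((-34 + 14)/(11 - 34)) = 8*(-20/(-23)) = 8*(-1/23*(-20)) = 8*(20/23) = 160/23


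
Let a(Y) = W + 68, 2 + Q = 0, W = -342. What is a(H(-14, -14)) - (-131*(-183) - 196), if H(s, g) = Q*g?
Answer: -24051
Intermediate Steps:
Q = -2 (Q = -2 + 0 = -2)
H(s, g) = -2*g
a(Y) = -274 (a(Y) = -342 + 68 = -274)
a(H(-14, -14)) - (-131*(-183) - 196) = -274 - (-131*(-183) - 196) = -274 - (23973 - 196) = -274 - 1*23777 = -274 - 23777 = -24051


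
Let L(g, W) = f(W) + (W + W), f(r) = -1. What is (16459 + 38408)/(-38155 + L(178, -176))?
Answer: -18289/12836 ≈ -1.4248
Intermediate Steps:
L(g, W) = -1 + 2*W (L(g, W) = -1 + (W + W) = -1 + 2*W)
(16459 + 38408)/(-38155 + L(178, -176)) = (16459 + 38408)/(-38155 + (-1 + 2*(-176))) = 54867/(-38155 + (-1 - 352)) = 54867/(-38155 - 353) = 54867/(-38508) = 54867*(-1/38508) = -18289/12836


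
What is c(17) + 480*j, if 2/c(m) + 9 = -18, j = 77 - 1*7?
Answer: 907198/27 ≈ 33600.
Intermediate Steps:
j = 70 (j = 77 - 7 = 70)
c(m) = -2/27 (c(m) = 2/(-9 - 18) = 2/(-27) = 2*(-1/27) = -2/27)
c(17) + 480*j = -2/27 + 480*70 = -2/27 + 33600 = 907198/27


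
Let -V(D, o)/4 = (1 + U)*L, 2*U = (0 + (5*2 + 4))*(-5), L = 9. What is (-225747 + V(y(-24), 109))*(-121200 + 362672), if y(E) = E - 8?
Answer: -54216017856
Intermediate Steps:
U = -35 (U = ((0 + (5*2 + 4))*(-5))/2 = ((0 + (10 + 4))*(-5))/2 = ((0 + 14)*(-5))/2 = (14*(-5))/2 = (1/2)*(-70) = -35)
y(E) = -8 + E
V(D, o) = 1224 (V(D, o) = -4*(1 - 35)*9 = -(-136)*9 = -4*(-306) = 1224)
(-225747 + V(y(-24), 109))*(-121200 + 362672) = (-225747 + 1224)*(-121200 + 362672) = -224523*241472 = -54216017856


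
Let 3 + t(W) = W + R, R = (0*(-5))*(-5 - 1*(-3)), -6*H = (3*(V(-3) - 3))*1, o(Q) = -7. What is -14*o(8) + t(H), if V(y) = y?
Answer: 98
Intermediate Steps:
H = 3 (H = -3*(-3 - 3)/6 = -3*(-6)/6 = -(-3) = -1/6*(-18) = 3)
R = 0 (R = 0*(-5 + 3) = 0*(-2) = 0)
t(W) = -3 + W (t(W) = -3 + (W + 0) = -3 + W)
-14*o(8) + t(H) = -14*(-7) + (-3 + 3) = 98 + 0 = 98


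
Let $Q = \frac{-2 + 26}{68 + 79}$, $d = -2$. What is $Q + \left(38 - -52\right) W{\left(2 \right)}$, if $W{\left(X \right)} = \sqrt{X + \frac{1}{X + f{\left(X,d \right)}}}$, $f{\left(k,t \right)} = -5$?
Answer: $\frac{8}{49} + 30 \sqrt{15} \approx 116.35$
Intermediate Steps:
$W{\left(X \right)} = \sqrt{X + \frac{1}{-5 + X}}$ ($W{\left(X \right)} = \sqrt{X + \frac{1}{X - 5}} = \sqrt{X + \frac{1}{-5 + X}}$)
$Q = \frac{8}{49}$ ($Q = \frac{24}{147} = 24 \cdot \frac{1}{147} = \frac{8}{49} \approx 0.16327$)
$Q + \left(38 - -52\right) W{\left(2 \right)} = \frac{8}{49} + \left(38 - -52\right) \sqrt{\frac{1 + 2 \left(-5 + 2\right)}{-5 + 2}} = \frac{8}{49} + \left(38 + 52\right) \sqrt{\frac{1 + 2 \left(-3\right)}{-3}} = \frac{8}{49} + 90 \sqrt{- \frac{1 - 6}{3}} = \frac{8}{49} + 90 \sqrt{\left(- \frac{1}{3}\right) \left(-5\right)} = \frac{8}{49} + 90 \sqrt{\frac{5}{3}} = \frac{8}{49} + 90 \frac{\sqrt{15}}{3} = \frac{8}{49} + 30 \sqrt{15}$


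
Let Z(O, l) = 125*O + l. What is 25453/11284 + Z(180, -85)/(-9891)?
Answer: -167891/15944292 ≈ -0.010530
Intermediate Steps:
Z(O, l) = l + 125*O
25453/11284 + Z(180, -85)/(-9891) = 25453/11284 + (-85 + 125*180)/(-9891) = 25453*(1/11284) + (-85 + 22500)*(-1/9891) = 25453/11284 + 22415*(-1/9891) = 25453/11284 - 22415/9891 = -167891/15944292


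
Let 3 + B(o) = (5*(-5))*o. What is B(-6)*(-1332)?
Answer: -195804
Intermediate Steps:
B(o) = -3 - 25*o (B(o) = -3 + (5*(-5))*o = -3 - 25*o)
B(-6)*(-1332) = (-3 - 25*(-6))*(-1332) = (-3 + 150)*(-1332) = 147*(-1332) = -195804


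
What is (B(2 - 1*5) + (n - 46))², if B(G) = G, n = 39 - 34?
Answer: 1936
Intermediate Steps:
n = 5
(B(2 - 1*5) + (n - 46))² = ((2 - 1*5) + (5 - 46))² = ((2 - 5) - 41)² = (-3 - 41)² = (-44)² = 1936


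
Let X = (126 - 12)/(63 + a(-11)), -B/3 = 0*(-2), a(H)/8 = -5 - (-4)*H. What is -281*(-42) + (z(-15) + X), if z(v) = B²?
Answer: 3882744/329 ≈ 11802.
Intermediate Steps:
a(H) = -40 + 32*H (a(H) = 8*(-5 - (-4)*H) = 8*(-5 + 4*H) = -40 + 32*H)
B = 0 (B = -0*(-2) = -3*0 = 0)
z(v) = 0 (z(v) = 0² = 0)
X = -114/329 (X = (126 - 12)/(63 + (-40 + 32*(-11))) = 114/(63 + (-40 - 352)) = 114/(63 - 392) = 114/(-329) = 114*(-1/329) = -114/329 ≈ -0.34650)
-281*(-42) + (z(-15) + X) = -281*(-42) + (0 - 114/329) = 11802 - 114/329 = 3882744/329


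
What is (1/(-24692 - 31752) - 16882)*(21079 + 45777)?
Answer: -116252288298/103 ≈ -1.1287e+9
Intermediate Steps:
(1/(-24692 - 31752) - 16882)*(21079 + 45777) = (1/(-56444) - 16882)*66856 = (-1/56444 - 16882)*66856 = -952887609/56444*66856 = -116252288298/103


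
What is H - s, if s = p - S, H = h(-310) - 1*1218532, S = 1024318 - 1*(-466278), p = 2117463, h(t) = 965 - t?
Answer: -1844124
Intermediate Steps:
S = 1490596 (S = 1024318 + 466278 = 1490596)
H = -1217257 (H = (965 - 1*(-310)) - 1*1218532 = (965 + 310) - 1218532 = 1275 - 1218532 = -1217257)
s = 626867 (s = 2117463 - 1*1490596 = 2117463 - 1490596 = 626867)
H - s = -1217257 - 1*626867 = -1217257 - 626867 = -1844124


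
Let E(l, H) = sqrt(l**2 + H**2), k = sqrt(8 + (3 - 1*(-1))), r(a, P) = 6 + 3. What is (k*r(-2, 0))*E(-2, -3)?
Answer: 18*sqrt(39) ≈ 112.41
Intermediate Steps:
r(a, P) = 9
k = 2*sqrt(3) (k = sqrt(8 + (3 + 1)) = sqrt(8 + 4) = sqrt(12) = 2*sqrt(3) ≈ 3.4641)
E(l, H) = sqrt(H**2 + l**2)
(k*r(-2, 0))*E(-2, -3) = ((2*sqrt(3))*9)*sqrt((-3)**2 + (-2)**2) = (18*sqrt(3))*sqrt(9 + 4) = (18*sqrt(3))*sqrt(13) = 18*sqrt(39)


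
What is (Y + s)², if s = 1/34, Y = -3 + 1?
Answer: 4489/1156 ≈ 3.8832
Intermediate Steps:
Y = -2
s = 1/34 ≈ 0.029412
(Y + s)² = (-2 + 1/34)² = (-67/34)² = 4489/1156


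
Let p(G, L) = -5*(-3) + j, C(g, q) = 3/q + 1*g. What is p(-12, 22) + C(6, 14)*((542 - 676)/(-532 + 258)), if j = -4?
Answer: 26927/1918 ≈ 14.039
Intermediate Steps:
C(g, q) = g + 3/q (C(g, q) = 3/q + g = g + 3/q)
p(G, L) = 11 (p(G, L) = -5*(-3) - 4 = 15 - 4 = 11)
p(-12, 22) + C(6, 14)*((542 - 676)/(-532 + 258)) = 11 + (6 + 3/14)*((542 - 676)/(-532 + 258)) = 11 + (6 + 3*(1/14))*(-134/(-274)) = 11 + (6 + 3/14)*(-134*(-1/274)) = 11 + (87/14)*(67/137) = 11 + 5829/1918 = 26927/1918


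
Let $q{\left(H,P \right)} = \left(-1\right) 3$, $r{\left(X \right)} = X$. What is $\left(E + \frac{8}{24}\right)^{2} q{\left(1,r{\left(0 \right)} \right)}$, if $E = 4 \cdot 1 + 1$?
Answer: $- \frac{256}{3} \approx -85.333$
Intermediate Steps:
$q{\left(H,P \right)} = -3$
$E = 5$ ($E = 4 + 1 = 5$)
$\left(E + \frac{8}{24}\right)^{2} q{\left(1,r{\left(0 \right)} \right)} = \left(5 + \frac{8}{24}\right)^{2} \left(-3\right) = \left(5 + 8 \cdot \frac{1}{24}\right)^{2} \left(-3\right) = \left(5 + \frac{1}{3}\right)^{2} \left(-3\right) = \left(\frac{16}{3}\right)^{2} \left(-3\right) = \frac{256}{9} \left(-3\right) = - \frac{256}{3}$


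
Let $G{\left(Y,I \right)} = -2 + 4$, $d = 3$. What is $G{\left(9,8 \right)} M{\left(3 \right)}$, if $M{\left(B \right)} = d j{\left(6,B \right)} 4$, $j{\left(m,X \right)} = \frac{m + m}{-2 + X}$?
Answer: $288$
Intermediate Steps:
$G{\left(Y,I \right)} = 2$
$j{\left(m,X \right)} = \frac{2 m}{-2 + X}$
$M{\left(B \right)} = \frac{144}{-2 + B}$ ($M{\left(B \right)} = 3 \cdot 2 \cdot 6 \frac{1}{-2 + B} 4 = 3 \frac{12}{-2 + B} 4 = \frac{36}{-2 + B} 4 = \frac{144}{-2 + B}$)
$G{\left(9,8 \right)} M{\left(3 \right)} = 2 \frac{144}{-2 + 3} = 2 \cdot \frac{144}{1} = 2 \cdot 144 \cdot 1 = 2 \cdot 144 = 288$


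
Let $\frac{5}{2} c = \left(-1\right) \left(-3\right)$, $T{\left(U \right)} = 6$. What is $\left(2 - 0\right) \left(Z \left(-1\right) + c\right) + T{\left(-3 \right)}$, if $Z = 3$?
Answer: $\frac{12}{5} \approx 2.4$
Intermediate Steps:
$c = \frac{6}{5}$ ($c = \frac{2 \left(\left(-1\right) \left(-3\right)\right)}{5} = \frac{2}{5} \cdot 3 = \frac{6}{5} \approx 1.2$)
$\left(2 - 0\right) \left(Z \left(-1\right) + c\right) + T{\left(-3 \right)} = \left(2 - 0\right) \left(3 \left(-1\right) + \frac{6}{5}\right) + 6 = \left(2 + 0\right) \left(-3 + \frac{6}{5}\right) + 6 = 2 \left(- \frac{9}{5}\right) + 6 = - \frac{18}{5} + 6 = \frac{12}{5}$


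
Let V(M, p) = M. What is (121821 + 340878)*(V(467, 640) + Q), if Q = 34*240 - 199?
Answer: 3899627172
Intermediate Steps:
Q = 7961 (Q = 8160 - 199 = 7961)
(121821 + 340878)*(V(467, 640) + Q) = (121821 + 340878)*(467 + 7961) = 462699*8428 = 3899627172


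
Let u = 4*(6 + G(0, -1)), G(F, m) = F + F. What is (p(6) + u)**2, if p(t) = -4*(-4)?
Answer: 1600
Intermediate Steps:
G(F, m) = 2*F
p(t) = 16
u = 24 (u = 4*(6 + 2*0) = 4*(6 + 0) = 4*6 = 24)
(p(6) + u)**2 = (16 + 24)**2 = 40**2 = 1600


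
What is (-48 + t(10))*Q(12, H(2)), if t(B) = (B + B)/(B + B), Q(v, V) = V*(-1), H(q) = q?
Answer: 94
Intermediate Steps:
Q(v, V) = -V
t(B) = 1 (t(B) = (2*B)/((2*B)) = (2*B)*(1/(2*B)) = 1)
(-48 + t(10))*Q(12, H(2)) = (-48 + 1)*(-1*2) = -47*(-2) = 94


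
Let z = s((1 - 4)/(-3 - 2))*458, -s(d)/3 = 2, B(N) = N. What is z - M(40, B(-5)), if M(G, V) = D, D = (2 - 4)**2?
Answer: -2752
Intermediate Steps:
D = 4 (D = (-2)**2 = 4)
s(d) = -6 (s(d) = -3*2 = -6)
M(G, V) = 4
z = -2748 (z = -6*458 = -2748)
z - M(40, B(-5)) = -2748 - 1*4 = -2748 - 4 = -2752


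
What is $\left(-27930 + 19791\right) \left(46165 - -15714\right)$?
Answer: $-503633181$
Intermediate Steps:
$\left(-27930 + 19791\right) \left(46165 - -15714\right) = - 8139 \left(46165 + 15714\right) = \left(-8139\right) 61879 = -503633181$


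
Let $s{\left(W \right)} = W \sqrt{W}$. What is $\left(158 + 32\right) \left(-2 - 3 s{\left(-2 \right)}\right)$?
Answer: $-380 + 1140 i \sqrt{2} \approx -380.0 + 1612.2 i$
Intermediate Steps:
$s{\left(W \right)} = W^{\frac{3}{2}}$
$\left(158 + 32\right) \left(-2 - 3 s{\left(-2 \right)}\right) = \left(158 + 32\right) \left(-2 - 3 \left(-2\right)^{\frac{3}{2}}\right) = 190 \left(-2 - 3 \left(- 2 i \sqrt{2}\right)\right) = 190 \left(-2 + 6 i \sqrt{2}\right) = -380 + 1140 i \sqrt{2}$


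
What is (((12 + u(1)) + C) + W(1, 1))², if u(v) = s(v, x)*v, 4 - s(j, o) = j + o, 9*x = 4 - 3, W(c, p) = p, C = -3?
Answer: 13456/81 ≈ 166.12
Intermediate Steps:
x = ⅑ (x = (4 - 3)/9 = (⅑)*1 = ⅑ ≈ 0.11111)
s(j, o) = 4 - j - o (s(j, o) = 4 - (j + o) = 4 + (-j - o) = 4 - j - o)
u(v) = v*(35/9 - v) (u(v) = (4 - v - 1*⅑)*v = (4 - v - ⅑)*v = (35/9 - v)*v = v*(35/9 - v))
(((12 + u(1)) + C) + W(1, 1))² = (((12 + (⅑)*1*(35 - 9*1)) - 3) + 1)² = (((12 + (⅑)*1*(35 - 9)) - 3) + 1)² = (((12 + (⅑)*1*26) - 3) + 1)² = (((12 + 26/9) - 3) + 1)² = ((134/9 - 3) + 1)² = (107/9 + 1)² = (116/9)² = 13456/81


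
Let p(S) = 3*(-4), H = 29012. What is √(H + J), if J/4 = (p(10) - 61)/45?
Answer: 4*√407890/15 ≈ 170.31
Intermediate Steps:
p(S) = -12
J = -292/45 (J = 4*((-12 - 61)/45) = 4*((1/45)*(-73)) = 4*(-73/45) = -292/45 ≈ -6.4889)
√(H + J) = √(29012 - 292/45) = √(1305248/45) = 4*√407890/15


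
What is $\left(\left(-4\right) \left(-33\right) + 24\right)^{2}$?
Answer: $24336$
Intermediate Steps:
$\left(\left(-4\right) \left(-33\right) + 24\right)^{2} = \left(132 + 24\right)^{2} = 156^{2} = 24336$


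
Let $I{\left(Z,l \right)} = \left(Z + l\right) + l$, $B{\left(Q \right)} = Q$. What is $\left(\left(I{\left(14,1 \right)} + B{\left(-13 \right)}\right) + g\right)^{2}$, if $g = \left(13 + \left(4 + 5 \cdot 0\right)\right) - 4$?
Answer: $256$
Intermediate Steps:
$I{\left(Z,l \right)} = Z + 2 l$
$g = 13$ ($g = \left(13 + \left(4 + 0\right)\right) - 4 = \left(13 + 4\right) - 4 = 17 - 4 = 13$)
$\left(\left(I{\left(14,1 \right)} + B{\left(-13 \right)}\right) + g\right)^{2} = \left(\left(\left(14 + 2 \cdot 1\right) - 13\right) + 13\right)^{2} = \left(\left(\left(14 + 2\right) - 13\right) + 13\right)^{2} = \left(\left(16 - 13\right) + 13\right)^{2} = \left(3 + 13\right)^{2} = 16^{2} = 256$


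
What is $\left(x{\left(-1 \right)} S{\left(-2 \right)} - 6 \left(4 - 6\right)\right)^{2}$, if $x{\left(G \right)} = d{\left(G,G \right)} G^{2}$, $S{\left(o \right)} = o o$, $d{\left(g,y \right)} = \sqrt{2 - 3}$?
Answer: $128 + 96 i \approx 128.0 + 96.0 i$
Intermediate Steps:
$d{\left(g,y \right)} = i$ ($d{\left(g,y \right)} = \sqrt{-1} = i$)
$S{\left(o \right)} = o^{2}$
$x{\left(G \right)} = i G^{2}$
$\left(x{\left(-1 \right)} S{\left(-2 \right)} - 6 \left(4 - 6\right)\right)^{2} = \left(i \left(-1\right)^{2} \left(-2\right)^{2} - 6 \left(4 - 6\right)\right)^{2} = \left(i 1 \cdot 4 - -12\right)^{2} = \left(i 4 + 12\right)^{2} = \left(4 i + 12\right)^{2} = \left(12 + 4 i\right)^{2}$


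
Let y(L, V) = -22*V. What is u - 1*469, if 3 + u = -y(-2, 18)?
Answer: -76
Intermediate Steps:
u = 393 (u = -3 - (-22)*18 = -3 - 1*(-396) = -3 + 396 = 393)
u - 1*469 = 393 - 1*469 = 393 - 469 = -76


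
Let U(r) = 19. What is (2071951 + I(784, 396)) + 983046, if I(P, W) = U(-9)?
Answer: 3055016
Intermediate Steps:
I(P, W) = 19
(2071951 + I(784, 396)) + 983046 = (2071951 + 19) + 983046 = 2071970 + 983046 = 3055016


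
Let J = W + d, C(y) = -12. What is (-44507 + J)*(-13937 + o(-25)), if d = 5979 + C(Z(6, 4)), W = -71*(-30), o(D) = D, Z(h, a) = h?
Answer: 508356420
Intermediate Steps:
W = 2130
d = 5967 (d = 5979 - 12 = 5967)
J = 8097 (J = 2130 + 5967 = 8097)
(-44507 + J)*(-13937 + o(-25)) = (-44507 + 8097)*(-13937 - 25) = -36410*(-13962) = 508356420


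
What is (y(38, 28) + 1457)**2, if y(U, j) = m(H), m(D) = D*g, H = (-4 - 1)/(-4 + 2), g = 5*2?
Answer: 2196324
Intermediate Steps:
g = 10
H = 5/2 (H = -5/(-2) = -5*(-1/2) = 5/2 ≈ 2.5000)
m(D) = 10*D (m(D) = D*10 = 10*D)
y(U, j) = 25 (y(U, j) = 10*(5/2) = 25)
(y(38, 28) + 1457)**2 = (25 + 1457)**2 = 1482**2 = 2196324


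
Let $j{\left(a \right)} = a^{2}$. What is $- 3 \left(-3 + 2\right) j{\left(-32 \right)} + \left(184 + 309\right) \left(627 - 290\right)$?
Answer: $169213$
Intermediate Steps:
$- 3 \left(-3 + 2\right) j{\left(-32 \right)} + \left(184 + 309\right) \left(627 - 290\right) = - 3 \left(-3 + 2\right) \left(-32\right)^{2} + \left(184 + 309\right) \left(627 - 290\right) = \left(-3\right) \left(-1\right) 1024 + 493 \cdot 337 = 3 \cdot 1024 + 166141 = 3072 + 166141 = 169213$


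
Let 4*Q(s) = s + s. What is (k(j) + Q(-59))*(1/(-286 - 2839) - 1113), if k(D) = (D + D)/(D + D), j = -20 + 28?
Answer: 99126591/3125 ≈ 31721.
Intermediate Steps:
j = 8
Q(s) = s/2 (Q(s) = (s + s)/4 = (2*s)/4 = s/2)
k(D) = 1 (k(D) = (2*D)/((2*D)) = (2*D)*(1/(2*D)) = 1)
(k(j) + Q(-59))*(1/(-286 - 2839) - 1113) = (1 + (½)*(-59))*(1/(-286 - 2839) - 1113) = (1 - 59/2)*(1/(-3125) - 1113) = -57*(-1/3125 - 1113)/2 = -57/2*(-3478126/3125) = 99126591/3125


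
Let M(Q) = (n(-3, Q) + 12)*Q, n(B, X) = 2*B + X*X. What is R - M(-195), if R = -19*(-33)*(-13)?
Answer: 7407894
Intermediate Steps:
n(B, X) = X**2 + 2*B (n(B, X) = 2*B + X**2 = X**2 + 2*B)
R = -8151 (R = 627*(-13) = -8151)
M(Q) = Q*(6 + Q**2) (M(Q) = ((Q**2 + 2*(-3)) + 12)*Q = ((Q**2 - 6) + 12)*Q = ((-6 + Q**2) + 12)*Q = (6 + Q**2)*Q = Q*(6 + Q**2))
R - M(-195) = -8151 - (-195)*(6 + (-195)**2) = -8151 - (-195)*(6 + 38025) = -8151 - (-195)*38031 = -8151 - 1*(-7416045) = -8151 + 7416045 = 7407894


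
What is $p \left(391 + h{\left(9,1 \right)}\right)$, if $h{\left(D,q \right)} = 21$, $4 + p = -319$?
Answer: $-133076$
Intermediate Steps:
$p = -323$ ($p = -4 - 319 = -323$)
$p \left(391 + h{\left(9,1 \right)}\right) = - 323 \left(391 + 21\right) = \left(-323\right) 412 = -133076$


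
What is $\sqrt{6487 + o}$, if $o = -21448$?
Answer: $i \sqrt{14961} \approx 122.32 i$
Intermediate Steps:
$\sqrt{6487 + o} = \sqrt{6487 - 21448} = \sqrt{-14961} = i \sqrt{14961}$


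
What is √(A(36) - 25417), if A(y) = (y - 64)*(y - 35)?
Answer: I*√25445 ≈ 159.51*I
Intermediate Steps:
A(y) = (-64 + y)*(-35 + y)
√(A(36) - 25417) = √((2240 + 36² - 99*36) - 25417) = √((2240 + 1296 - 3564) - 25417) = √(-28 - 25417) = √(-25445) = I*√25445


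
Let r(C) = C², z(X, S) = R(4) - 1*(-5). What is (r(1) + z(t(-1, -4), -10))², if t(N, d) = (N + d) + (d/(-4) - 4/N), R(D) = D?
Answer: 100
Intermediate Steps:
t(N, d) = N - 4/N + 3*d/4 (t(N, d) = (N + d) + (d*(-¼) - 4/N) = (N + d) + (-d/4 - 4/N) = (N + d) + (-4/N - d/4) = N - 4/N + 3*d/4)
z(X, S) = 9 (z(X, S) = 4 - 1*(-5) = 4 + 5 = 9)
(r(1) + z(t(-1, -4), -10))² = (1² + 9)² = (1 + 9)² = 10² = 100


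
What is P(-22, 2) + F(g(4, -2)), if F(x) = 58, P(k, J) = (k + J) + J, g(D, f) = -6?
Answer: 40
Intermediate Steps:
P(k, J) = k + 2*J (P(k, J) = (J + k) + J = k + 2*J)
P(-22, 2) + F(g(4, -2)) = (-22 + 2*2) + 58 = (-22 + 4) + 58 = -18 + 58 = 40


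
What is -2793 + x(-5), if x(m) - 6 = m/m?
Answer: -2786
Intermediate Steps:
x(m) = 7 (x(m) = 6 + m/m = 6 + 1 = 7)
-2793 + x(-5) = -2793 + 7 = -2786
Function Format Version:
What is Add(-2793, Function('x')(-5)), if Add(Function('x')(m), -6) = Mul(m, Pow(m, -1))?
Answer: -2786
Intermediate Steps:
Function('x')(m) = 7 (Function('x')(m) = Add(6, Mul(m, Pow(m, -1))) = Add(6, 1) = 7)
Add(-2793, Function('x')(-5)) = Add(-2793, 7) = -2786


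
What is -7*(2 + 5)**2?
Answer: -343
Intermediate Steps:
-7*(2 + 5)**2 = -7*7**2 = -7*49 = -343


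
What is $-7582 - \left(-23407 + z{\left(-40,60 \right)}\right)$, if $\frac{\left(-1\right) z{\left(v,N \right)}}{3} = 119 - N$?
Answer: $16002$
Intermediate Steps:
$z{\left(v,N \right)} = -357 + 3 N$ ($z{\left(v,N \right)} = - 3 \left(119 - N\right) = -357 + 3 N$)
$-7582 - \left(-23407 + z{\left(-40,60 \right)}\right) = -7582 - \left(-23407 + \left(-357 + 3 \cdot 60\right)\right) = -7582 - \left(-23407 + \left(-357 + 180\right)\right) = -7582 - \left(-23407 - 177\right) = -7582 - -23584 = -7582 + 23584 = 16002$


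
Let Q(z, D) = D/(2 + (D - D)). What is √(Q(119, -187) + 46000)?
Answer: √183626/2 ≈ 214.26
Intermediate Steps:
Q(z, D) = D/2 (Q(z, D) = D/(2 + 0) = D/2)
√(Q(119, -187) + 46000) = √((½)*(-187) + 46000) = √(-187/2 + 46000) = √(91813/2) = √183626/2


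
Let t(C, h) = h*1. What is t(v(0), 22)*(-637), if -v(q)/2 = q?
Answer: -14014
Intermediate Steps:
v(q) = -2*q
t(C, h) = h
t(v(0), 22)*(-637) = 22*(-637) = -14014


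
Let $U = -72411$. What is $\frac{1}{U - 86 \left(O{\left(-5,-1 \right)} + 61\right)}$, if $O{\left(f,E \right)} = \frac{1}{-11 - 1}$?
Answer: $- \frac{6}{465899} \approx -1.2878 \cdot 10^{-5}$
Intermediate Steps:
$O{\left(f,E \right)} = - \frac{1}{12}$ ($O{\left(f,E \right)} = \frac{1}{-12} = - \frac{1}{12}$)
$\frac{1}{U - 86 \left(O{\left(-5,-1 \right)} + 61\right)} = \frac{1}{-72411 - 86 \left(- \frac{1}{12} + 61\right)} = \frac{1}{-72411 - \frac{31433}{6}} = \frac{1}{- \frac{465899}{6}} = - \frac{6}{465899}$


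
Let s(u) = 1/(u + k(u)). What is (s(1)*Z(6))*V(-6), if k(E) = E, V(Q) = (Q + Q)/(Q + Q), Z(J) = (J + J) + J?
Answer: 9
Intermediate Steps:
Z(J) = 3*J (Z(J) = 2*J + J = 3*J)
V(Q) = 1 (V(Q) = (2*Q)/((2*Q)) = (2*Q)*(1/(2*Q)) = 1)
s(u) = 1/(2*u) (s(u) = 1/(u + u) = 1/(2*u))
(s(1)*Z(6))*V(-6) = (((½)/1)*(3*6))*1 = (((½)*1)*18)*1 = ((½)*18)*1 = 9*1 = 9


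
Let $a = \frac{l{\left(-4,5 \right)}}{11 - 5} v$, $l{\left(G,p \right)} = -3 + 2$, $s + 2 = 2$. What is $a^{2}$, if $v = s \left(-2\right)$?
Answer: $0$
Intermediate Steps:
$s = 0$ ($s = -2 + 2 = 0$)
$l{\left(G,p \right)} = -1$
$v = 0$ ($v = 0 \left(-2\right) = 0$)
$a = 0$ ($a = - \frac{1}{11 - 5} \cdot 0 = - \frac{1}{6} \cdot 0 = \left(-1\right) \frac{1}{6} \cdot 0 = \left(- \frac{1}{6}\right) 0 = 0$)
$a^{2} = 0^{2} = 0$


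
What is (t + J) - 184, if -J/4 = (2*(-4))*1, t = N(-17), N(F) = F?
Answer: -169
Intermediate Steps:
t = -17
J = 32 (J = -4*2*(-4) = -(-32) = -4*(-8) = 32)
(t + J) - 184 = (-17 + 32) - 184 = 15 - 184 = -169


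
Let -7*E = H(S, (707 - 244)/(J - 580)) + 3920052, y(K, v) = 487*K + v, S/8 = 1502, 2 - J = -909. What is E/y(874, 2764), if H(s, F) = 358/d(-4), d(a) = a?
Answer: -7839925/5997628 ≈ -1.3072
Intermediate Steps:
J = 911 (J = 2 - 1*(-909) = 2 + 909 = 911)
S = 12016 (S = 8*1502 = 12016)
y(K, v) = v + 487*K
H(s, F) = -179/2 (H(s, F) = 358/(-4) = 358*(-¼) = -179/2)
E = -7839925/14 (E = -(-179/2 + 3920052)/7 = -⅐*7839925/2 = -7839925/14 ≈ -5.6000e+5)
E/y(874, 2764) = -7839925/(14*(2764 + 487*874)) = -7839925/(14*(2764 + 425638)) = -7839925/14/428402 = -7839925/14*1/428402 = -7839925/5997628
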